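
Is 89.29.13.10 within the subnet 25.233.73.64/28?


Subnet network: 25.233.73.64
Test IP AND mask: 89.29.13.0
No, 89.29.13.10 is not in 25.233.73.64/28


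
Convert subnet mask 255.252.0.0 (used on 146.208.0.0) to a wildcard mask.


Subnet mask: 255.252.0.0
Wildcard = 255.255.255.255 - subnet mask
255 - 255 = 0
255 - 252 = 3
255 - 0 = 255
255 - 0 = 255
Wildcard: 0.3.255.255


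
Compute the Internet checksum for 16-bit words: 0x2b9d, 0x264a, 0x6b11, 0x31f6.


Sum all words (with carry folding):
+ 0x2b9d = 0x2b9d
+ 0x264a = 0x51e7
+ 0x6b11 = 0xbcf8
+ 0x31f6 = 0xeeee
One's complement: ~0xeeee
Checksum = 0x1111


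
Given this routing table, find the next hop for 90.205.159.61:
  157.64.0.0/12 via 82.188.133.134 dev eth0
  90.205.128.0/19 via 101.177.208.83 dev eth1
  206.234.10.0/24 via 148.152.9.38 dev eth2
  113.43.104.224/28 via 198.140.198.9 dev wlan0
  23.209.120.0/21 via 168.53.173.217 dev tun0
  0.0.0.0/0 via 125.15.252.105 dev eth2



Longest prefix match for 90.205.159.61:
  /12 157.64.0.0: no
  /19 90.205.128.0: MATCH
  /24 206.234.10.0: no
  /28 113.43.104.224: no
  /21 23.209.120.0: no
  /0 0.0.0.0: MATCH
Selected: next-hop 101.177.208.83 via eth1 (matched /19)


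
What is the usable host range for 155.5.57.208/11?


Network: 155.0.0.0
Broadcast: 155.31.255.255
First usable = network + 1
Last usable = broadcast - 1
Range: 155.0.0.1 to 155.31.255.254


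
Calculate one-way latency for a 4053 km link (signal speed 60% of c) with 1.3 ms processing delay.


Speed = 0.6 * 3e5 km/s = 180000 km/s
Propagation delay = 4053 / 180000 = 0.0225 s = 22.5167 ms
Processing delay = 1.3 ms
Total one-way latency = 23.8167 ms


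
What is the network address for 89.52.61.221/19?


IP:   01011001.00110100.00111101.11011101
Mask: 11111111.11111111.11100000.00000000
AND operation:
Net:  01011001.00110100.00100000.00000000
Network: 89.52.32.0/19


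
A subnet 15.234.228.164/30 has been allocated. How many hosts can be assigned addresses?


Host bits = 32 - 30 = 2
Total addresses = 2^2 = 4
Usable = total - 2 (network and broadcast)
Usable hosts: 2


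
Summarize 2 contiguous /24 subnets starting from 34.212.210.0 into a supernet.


Original prefix: /24
Number of subnets: 2 = 2^1
New prefix = 24 - 1 = 23
Supernet: 34.212.210.0/23


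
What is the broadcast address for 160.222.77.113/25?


Network: 160.222.77.0/25
Host bits = 7
Set all host bits to 1:
Broadcast: 160.222.77.127


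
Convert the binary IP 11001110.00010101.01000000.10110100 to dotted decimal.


11001110 = 206
00010101 = 21
01000000 = 64
10110100 = 180
IP: 206.21.64.180


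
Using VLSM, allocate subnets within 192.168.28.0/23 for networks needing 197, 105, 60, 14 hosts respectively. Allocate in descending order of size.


197 hosts -> /24 (254 usable): 192.168.28.0/24
105 hosts -> /25 (126 usable): 192.168.29.0/25
60 hosts -> /26 (62 usable): 192.168.29.128/26
14 hosts -> /28 (14 usable): 192.168.29.192/28
Allocation: 192.168.28.0/24 (197 hosts, 254 usable); 192.168.29.0/25 (105 hosts, 126 usable); 192.168.29.128/26 (60 hosts, 62 usable); 192.168.29.192/28 (14 hosts, 14 usable)


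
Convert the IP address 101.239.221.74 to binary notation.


101 = 01100101
239 = 11101111
221 = 11011101
74 = 01001010
Binary: 01100101.11101111.11011101.01001010


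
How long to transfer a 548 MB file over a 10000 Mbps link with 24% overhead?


Effective throughput = 10000 * (1 - 24/100) = 7600 Mbps
File size in Mb = 548 * 8 = 4384 Mb
Time = 4384 / 7600
Time = 0.5768 seconds


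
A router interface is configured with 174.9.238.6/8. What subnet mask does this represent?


/8 means 8 network bits, 24 host bits
Binary: 11111111000000000000000000000000
Mask: 255.0.0.0


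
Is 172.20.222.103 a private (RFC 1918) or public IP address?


RFC 1918 private ranges:
  10.0.0.0/8 (10.0.0.0 - 10.255.255.255)
  172.16.0.0/12 (172.16.0.0 - 172.31.255.255)
  192.168.0.0/16 (192.168.0.0 - 192.168.255.255)
Private (in 172.16.0.0/12)


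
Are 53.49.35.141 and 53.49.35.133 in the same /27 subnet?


Mask: 255.255.255.224
53.49.35.141 AND mask = 53.49.35.128
53.49.35.133 AND mask = 53.49.35.128
Yes, same subnet (53.49.35.128)


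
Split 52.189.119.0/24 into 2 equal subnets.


New prefix = 24 + 1 = 25
Each subnet has 128 addresses
  52.189.119.0/25
  52.189.119.128/25
Subnets: 52.189.119.0/25, 52.189.119.128/25


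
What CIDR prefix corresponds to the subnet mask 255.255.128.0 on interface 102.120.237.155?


Binary: 11111111.11111111.10000000.00000000
Count leading 1s
Prefix: /17


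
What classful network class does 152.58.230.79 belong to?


First octet: 152
Binary: 10011000
10xxxxxx -> Class B (128-191)
Class B, default mask 255.255.0.0 (/16)


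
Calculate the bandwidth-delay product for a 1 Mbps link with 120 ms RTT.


BDP = bandwidth * RTT
= 1 Mbps * 120 ms
= 1 * 1e6 * 120 / 1000 bits
= 120000 bits
= 15000 bytes
= 14.6484 KB
BDP = 120000 bits (15000 bytes)


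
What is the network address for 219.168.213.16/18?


IP:   11011011.10101000.11010101.00010000
Mask: 11111111.11111111.11000000.00000000
AND operation:
Net:  11011011.10101000.11000000.00000000
Network: 219.168.192.0/18


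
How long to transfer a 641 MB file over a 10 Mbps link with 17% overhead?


Effective throughput = 10 * (1 - 17/100) = 8.3 Mbps
File size in Mb = 641 * 8 = 5128 Mb
Time = 5128 / 8.3
Time = 617.8313 seconds


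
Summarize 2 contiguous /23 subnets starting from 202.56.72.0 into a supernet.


Original prefix: /23
Number of subnets: 2 = 2^1
New prefix = 23 - 1 = 22
Supernet: 202.56.72.0/22


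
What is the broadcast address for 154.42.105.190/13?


Network: 154.40.0.0/13
Host bits = 19
Set all host bits to 1:
Broadcast: 154.47.255.255


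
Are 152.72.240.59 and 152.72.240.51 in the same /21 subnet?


Mask: 255.255.248.0
152.72.240.59 AND mask = 152.72.240.0
152.72.240.51 AND mask = 152.72.240.0
Yes, same subnet (152.72.240.0)


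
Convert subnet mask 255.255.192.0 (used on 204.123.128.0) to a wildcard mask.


Subnet mask: 255.255.192.0
Wildcard = 255.255.255.255 - subnet mask
255 - 255 = 0
255 - 255 = 0
255 - 192 = 63
255 - 0 = 255
Wildcard: 0.0.63.255


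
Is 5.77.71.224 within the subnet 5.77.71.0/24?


Subnet network: 5.77.71.0
Test IP AND mask: 5.77.71.0
Yes, 5.77.71.224 is in 5.77.71.0/24


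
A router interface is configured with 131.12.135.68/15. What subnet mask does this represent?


/15 means 15 network bits, 17 host bits
Binary: 11111111111111100000000000000000
Mask: 255.254.0.0


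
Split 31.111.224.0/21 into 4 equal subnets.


New prefix = 21 + 2 = 23
Each subnet has 512 addresses
  31.111.224.0/23
  31.111.226.0/23
  31.111.228.0/23
  31.111.230.0/23
Subnets: 31.111.224.0/23, 31.111.226.0/23, 31.111.228.0/23, 31.111.230.0/23


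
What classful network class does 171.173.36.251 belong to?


First octet: 171
Binary: 10101011
10xxxxxx -> Class B (128-191)
Class B, default mask 255.255.0.0 (/16)


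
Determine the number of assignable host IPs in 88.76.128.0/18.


Host bits = 32 - 18 = 14
Total addresses = 2^14 = 16384
Usable = total - 2 (network and broadcast)
Usable hosts: 16382


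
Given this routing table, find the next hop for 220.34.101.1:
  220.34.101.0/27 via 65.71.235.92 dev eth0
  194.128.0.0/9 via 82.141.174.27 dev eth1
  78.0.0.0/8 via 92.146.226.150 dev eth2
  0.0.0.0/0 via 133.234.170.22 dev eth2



Longest prefix match for 220.34.101.1:
  /27 220.34.101.0: MATCH
  /9 194.128.0.0: no
  /8 78.0.0.0: no
  /0 0.0.0.0: MATCH
Selected: next-hop 65.71.235.92 via eth0 (matched /27)


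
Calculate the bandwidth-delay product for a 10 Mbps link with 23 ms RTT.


BDP = bandwidth * RTT
= 10 Mbps * 23 ms
= 10 * 1e6 * 23 / 1000 bits
= 230000 bits
= 28750 bytes
= 28.0762 KB
BDP = 230000 bits (28750 bytes)


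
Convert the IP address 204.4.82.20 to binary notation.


204 = 11001100
4 = 00000100
82 = 01010010
20 = 00010100
Binary: 11001100.00000100.01010010.00010100


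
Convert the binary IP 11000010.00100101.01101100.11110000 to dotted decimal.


11000010 = 194
00100101 = 37
01101100 = 108
11110000 = 240
IP: 194.37.108.240


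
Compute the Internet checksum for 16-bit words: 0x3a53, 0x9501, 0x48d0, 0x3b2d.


Sum all words (with carry folding):
+ 0x3a53 = 0x3a53
+ 0x9501 = 0xcf54
+ 0x48d0 = 0x1825
+ 0x3b2d = 0x5352
One's complement: ~0x5352
Checksum = 0xacad


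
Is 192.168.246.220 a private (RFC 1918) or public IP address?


RFC 1918 private ranges:
  10.0.0.0/8 (10.0.0.0 - 10.255.255.255)
  172.16.0.0/12 (172.16.0.0 - 172.31.255.255)
  192.168.0.0/16 (192.168.0.0 - 192.168.255.255)
Private (in 192.168.0.0/16)


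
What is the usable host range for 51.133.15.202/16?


Network: 51.133.0.0
Broadcast: 51.133.255.255
First usable = network + 1
Last usable = broadcast - 1
Range: 51.133.0.1 to 51.133.255.254


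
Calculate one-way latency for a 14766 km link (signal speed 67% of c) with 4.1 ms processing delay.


Speed = 0.67 * 3e5 km/s = 201000 km/s
Propagation delay = 14766 / 201000 = 0.0735 s = 73.4627 ms
Processing delay = 4.1 ms
Total one-way latency = 77.5627 ms


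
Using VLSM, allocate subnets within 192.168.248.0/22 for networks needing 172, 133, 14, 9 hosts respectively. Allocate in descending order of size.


172 hosts -> /24 (254 usable): 192.168.248.0/24
133 hosts -> /24 (254 usable): 192.168.249.0/24
14 hosts -> /28 (14 usable): 192.168.250.0/28
9 hosts -> /28 (14 usable): 192.168.250.16/28
Allocation: 192.168.248.0/24 (172 hosts, 254 usable); 192.168.249.0/24 (133 hosts, 254 usable); 192.168.250.0/28 (14 hosts, 14 usable); 192.168.250.16/28 (9 hosts, 14 usable)


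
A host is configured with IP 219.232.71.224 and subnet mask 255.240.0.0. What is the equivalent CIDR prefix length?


Binary: 11111111.11110000.00000000.00000000
Count leading 1s
Prefix: /12


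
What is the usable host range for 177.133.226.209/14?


Network: 177.132.0.0
Broadcast: 177.135.255.255
First usable = network + 1
Last usable = broadcast - 1
Range: 177.132.0.1 to 177.135.255.254


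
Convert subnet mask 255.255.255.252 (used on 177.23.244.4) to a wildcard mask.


Subnet mask: 255.255.255.252
Wildcard = 255.255.255.255 - subnet mask
255 - 255 = 0
255 - 255 = 0
255 - 255 = 0
255 - 252 = 3
Wildcard: 0.0.0.3


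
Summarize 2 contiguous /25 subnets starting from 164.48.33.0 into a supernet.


Original prefix: /25
Number of subnets: 2 = 2^1
New prefix = 25 - 1 = 24
Supernet: 164.48.33.0/24


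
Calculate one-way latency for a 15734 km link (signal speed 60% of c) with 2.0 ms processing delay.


Speed = 0.6 * 3e5 km/s = 180000 km/s
Propagation delay = 15734 / 180000 = 0.0874 s = 87.4111 ms
Processing delay = 2.0 ms
Total one-way latency = 89.4111 ms


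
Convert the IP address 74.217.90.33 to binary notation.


74 = 01001010
217 = 11011001
90 = 01011010
33 = 00100001
Binary: 01001010.11011001.01011010.00100001


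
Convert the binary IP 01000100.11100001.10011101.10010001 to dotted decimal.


01000100 = 68
11100001 = 225
10011101 = 157
10010001 = 145
IP: 68.225.157.145


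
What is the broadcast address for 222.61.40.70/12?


Network: 222.48.0.0/12
Host bits = 20
Set all host bits to 1:
Broadcast: 222.63.255.255


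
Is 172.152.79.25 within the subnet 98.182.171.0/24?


Subnet network: 98.182.171.0
Test IP AND mask: 172.152.79.0
No, 172.152.79.25 is not in 98.182.171.0/24


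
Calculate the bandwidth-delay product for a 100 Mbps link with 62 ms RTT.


BDP = bandwidth * RTT
= 100 Mbps * 62 ms
= 100 * 1e6 * 62 / 1000 bits
= 6200000 bits
= 775000 bytes
= 756.8359 KB
BDP = 6200000 bits (775000 bytes)


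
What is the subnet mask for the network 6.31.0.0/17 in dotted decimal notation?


/17 means 17 network bits, 15 host bits
Binary: 11111111111111111000000000000000
Mask: 255.255.128.0


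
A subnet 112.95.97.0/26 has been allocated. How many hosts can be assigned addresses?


Host bits = 32 - 26 = 6
Total addresses = 2^6 = 64
Usable = total - 2 (network and broadcast)
Usable hosts: 62


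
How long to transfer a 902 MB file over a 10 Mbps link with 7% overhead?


Effective throughput = 10 * (1 - 7/100) = 9.3 Mbps
File size in Mb = 902 * 8 = 7216 Mb
Time = 7216 / 9.3
Time = 775.914 seconds


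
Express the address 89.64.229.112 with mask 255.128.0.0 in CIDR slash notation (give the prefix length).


Binary: 11111111.10000000.00000000.00000000
Count leading 1s
Prefix: /9


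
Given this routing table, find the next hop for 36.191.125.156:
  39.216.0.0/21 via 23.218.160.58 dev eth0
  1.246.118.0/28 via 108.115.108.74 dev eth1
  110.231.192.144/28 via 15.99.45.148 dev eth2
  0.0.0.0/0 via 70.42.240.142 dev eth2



Longest prefix match for 36.191.125.156:
  /21 39.216.0.0: no
  /28 1.246.118.0: no
  /28 110.231.192.144: no
  /0 0.0.0.0: MATCH
Selected: next-hop 70.42.240.142 via eth2 (matched /0)


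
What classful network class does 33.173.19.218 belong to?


First octet: 33
Binary: 00100001
0xxxxxxx -> Class A (1-126)
Class A, default mask 255.0.0.0 (/8)


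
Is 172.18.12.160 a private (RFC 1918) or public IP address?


RFC 1918 private ranges:
  10.0.0.0/8 (10.0.0.0 - 10.255.255.255)
  172.16.0.0/12 (172.16.0.0 - 172.31.255.255)
  192.168.0.0/16 (192.168.0.0 - 192.168.255.255)
Private (in 172.16.0.0/12)


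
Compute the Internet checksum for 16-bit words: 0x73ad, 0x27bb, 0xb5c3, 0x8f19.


Sum all words (with carry folding):
+ 0x73ad = 0x73ad
+ 0x27bb = 0x9b68
+ 0xb5c3 = 0x512c
+ 0x8f19 = 0xe045
One's complement: ~0xe045
Checksum = 0x1fba


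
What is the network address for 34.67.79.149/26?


IP:   00100010.01000011.01001111.10010101
Mask: 11111111.11111111.11111111.11000000
AND operation:
Net:  00100010.01000011.01001111.10000000
Network: 34.67.79.128/26


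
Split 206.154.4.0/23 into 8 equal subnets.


New prefix = 23 + 3 = 26
Each subnet has 64 addresses
  206.154.4.0/26
  206.154.4.64/26
  206.154.4.128/26
  206.154.4.192/26
  206.154.5.0/26
  206.154.5.64/26
  206.154.5.128/26
  206.154.5.192/26
Subnets: 206.154.4.0/26, 206.154.4.64/26, 206.154.4.128/26, 206.154.4.192/26, 206.154.5.0/26, 206.154.5.64/26, 206.154.5.128/26, 206.154.5.192/26


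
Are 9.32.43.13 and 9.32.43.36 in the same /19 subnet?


Mask: 255.255.224.0
9.32.43.13 AND mask = 9.32.32.0
9.32.43.36 AND mask = 9.32.32.0
Yes, same subnet (9.32.32.0)


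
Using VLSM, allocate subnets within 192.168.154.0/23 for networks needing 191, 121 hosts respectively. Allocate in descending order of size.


191 hosts -> /24 (254 usable): 192.168.154.0/24
121 hosts -> /25 (126 usable): 192.168.155.0/25
Allocation: 192.168.154.0/24 (191 hosts, 254 usable); 192.168.155.0/25 (121 hosts, 126 usable)


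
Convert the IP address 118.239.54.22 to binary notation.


118 = 01110110
239 = 11101111
54 = 00110110
22 = 00010110
Binary: 01110110.11101111.00110110.00010110


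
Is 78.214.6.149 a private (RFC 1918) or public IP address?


RFC 1918 private ranges:
  10.0.0.0/8 (10.0.0.0 - 10.255.255.255)
  172.16.0.0/12 (172.16.0.0 - 172.31.255.255)
  192.168.0.0/16 (192.168.0.0 - 192.168.255.255)
Public (not in any RFC 1918 range)


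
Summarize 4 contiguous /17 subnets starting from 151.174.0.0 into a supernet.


Original prefix: /17
Number of subnets: 4 = 2^2
New prefix = 17 - 2 = 15
Supernet: 151.174.0.0/15


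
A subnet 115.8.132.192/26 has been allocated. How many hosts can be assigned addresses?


Host bits = 32 - 26 = 6
Total addresses = 2^6 = 64
Usable = total - 2 (network and broadcast)
Usable hosts: 62


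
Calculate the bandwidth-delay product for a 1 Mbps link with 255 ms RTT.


BDP = bandwidth * RTT
= 1 Mbps * 255 ms
= 1 * 1e6 * 255 / 1000 bits
= 255000 bits
= 31875 bytes
= 31.1279 KB
BDP = 255000 bits (31875 bytes)


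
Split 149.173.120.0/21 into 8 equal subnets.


New prefix = 21 + 3 = 24
Each subnet has 256 addresses
  149.173.120.0/24
  149.173.121.0/24
  149.173.122.0/24
  149.173.123.0/24
  149.173.124.0/24
  149.173.125.0/24
  149.173.126.0/24
  149.173.127.0/24
Subnets: 149.173.120.0/24, 149.173.121.0/24, 149.173.122.0/24, 149.173.123.0/24, 149.173.124.0/24, 149.173.125.0/24, 149.173.126.0/24, 149.173.127.0/24


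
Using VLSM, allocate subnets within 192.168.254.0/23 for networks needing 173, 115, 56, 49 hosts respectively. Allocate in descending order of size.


173 hosts -> /24 (254 usable): 192.168.254.0/24
115 hosts -> /25 (126 usable): 192.168.255.0/25
56 hosts -> /26 (62 usable): 192.168.255.128/26
49 hosts -> /26 (62 usable): 192.168.255.192/26
Allocation: 192.168.254.0/24 (173 hosts, 254 usable); 192.168.255.0/25 (115 hosts, 126 usable); 192.168.255.128/26 (56 hosts, 62 usable); 192.168.255.192/26 (49 hosts, 62 usable)


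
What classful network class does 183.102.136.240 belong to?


First octet: 183
Binary: 10110111
10xxxxxx -> Class B (128-191)
Class B, default mask 255.255.0.0 (/16)


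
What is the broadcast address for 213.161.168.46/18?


Network: 213.161.128.0/18
Host bits = 14
Set all host bits to 1:
Broadcast: 213.161.191.255


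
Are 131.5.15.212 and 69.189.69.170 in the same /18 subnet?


Mask: 255.255.192.0
131.5.15.212 AND mask = 131.5.0.0
69.189.69.170 AND mask = 69.189.64.0
No, different subnets (131.5.0.0 vs 69.189.64.0)


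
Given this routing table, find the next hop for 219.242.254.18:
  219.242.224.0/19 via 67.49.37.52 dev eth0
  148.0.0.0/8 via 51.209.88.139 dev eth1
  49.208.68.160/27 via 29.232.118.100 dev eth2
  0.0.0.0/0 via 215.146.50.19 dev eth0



Longest prefix match for 219.242.254.18:
  /19 219.242.224.0: MATCH
  /8 148.0.0.0: no
  /27 49.208.68.160: no
  /0 0.0.0.0: MATCH
Selected: next-hop 67.49.37.52 via eth0 (matched /19)


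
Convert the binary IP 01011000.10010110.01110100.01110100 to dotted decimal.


01011000 = 88
10010110 = 150
01110100 = 116
01110100 = 116
IP: 88.150.116.116


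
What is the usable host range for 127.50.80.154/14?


Network: 127.48.0.0
Broadcast: 127.51.255.255
First usable = network + 1
Last usable = broadcast - 1
Range: 127.48.0.1 to 127.51.255.254


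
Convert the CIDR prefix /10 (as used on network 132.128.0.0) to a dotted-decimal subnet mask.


/10 means 10 network bits, 22 host bits
Binary: 11111111110000000000000000000000
Mask: 255.192.0.0


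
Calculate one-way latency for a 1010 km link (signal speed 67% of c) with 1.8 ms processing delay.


Speed = 0.67 * 3e5 km/s = 201000 km/s
Propagation delay = 1010 / 201000 = 0.005 s = 5.0249 ms
Processing delay = 1.8 ms
Total one-way latency = 6.8249 ms


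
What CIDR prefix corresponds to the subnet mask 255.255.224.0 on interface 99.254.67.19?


Binary: 11111111.11111111.11100000.00000000
Count leading 1s
Prefix: /19


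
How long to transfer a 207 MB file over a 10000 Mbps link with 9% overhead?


Effective throughput = 10000 * (1 - 9/100) = 9100 Mbps
File size in Mb = 207 * 8 = 1656 Mb
Time = 1656 / 9100
Time = 0.182 seconds


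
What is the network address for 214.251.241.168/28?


IP:   11010110.11111011.11110001.10101000
Mask: 11111111.11111111.11111111.11110000
AND operation:
Net:  11010110.11111011.11110001.10100000
Network: 214.251.241.160/28


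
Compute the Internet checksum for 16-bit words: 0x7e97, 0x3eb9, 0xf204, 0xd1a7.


Sum all words (with carry folding):
+ 0x7e97 = 0x7e97
+ 0x3eb9 = 0xbd50
+ 0xf204 = 0xaf55
+ 0xd1a7 = 0x80fd
One's complement: ~0x80fd
Checksum = 0x7f02


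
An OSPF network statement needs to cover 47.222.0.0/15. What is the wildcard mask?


Subnet mask: 255.254.0.0
Wildcard = 255.255.255.255 - subnet mask
255 - 255 = 0
255 - 254 = 1
255 - 0 = 255
255 - 0 = 255
Wildcard: 0.1.255.255


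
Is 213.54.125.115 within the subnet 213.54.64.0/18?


Subnet network: 213.54.64.0
Test IP AND mask: 213.54.64.0
Yes, 213.54.125.115 is in 213.54.64.0/18


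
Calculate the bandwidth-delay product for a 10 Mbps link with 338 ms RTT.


BDP = bandwidth * RTT
= 10 Mbps * 338 ms
= 10 * 1e6 * 338 / 1000 bits
= 3380000 bits
= 422500 bytes
= 412.5977 KB
BDP = 3380000 bits (422500 bytes)


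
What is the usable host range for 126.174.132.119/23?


Network: 126.174.132.0
Broadcast: 126.174.133.255
First usable = network + 1
Last usable = broadcast - 1
Range: 126.174.132.1 to 126.174.133.254


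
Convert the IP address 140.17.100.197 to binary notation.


140 = 10001100
17 = 00010001
100 = 01100100
197 = 11000101
Binary: 10001100.00010001.01100100.11000101


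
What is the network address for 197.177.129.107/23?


IP:   11000101.10110001.10000001.01101011
Mask: 11111111.11111111.11111110.00000000
AND operation:
Net:  11000101.10110001.10000000.00000000
Network: 197.177.128.0/23


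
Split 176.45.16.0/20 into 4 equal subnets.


New prefix = 20 + 2 = 22
Each subnet has 1024 addresses
  176.45.16.0/22
  176.45.20.0/22
  176.45.24.0/22
  176.45.28.0/22
Subnets: 176.45.16.0/22, 176.45.20.0/22, 176.45.24.0/22, 176.45.28.0/22


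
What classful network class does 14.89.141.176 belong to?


First octet: 14
Binary: 00001110
0xxxxxxx -> Class A (1-126)
Class A, default mask 255.0.0.0 (/8)


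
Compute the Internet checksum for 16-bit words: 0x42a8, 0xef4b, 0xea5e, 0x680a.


Sum all words (with carry folding):
+ 0x42a8 = 0x42a8
+ 0xef4b = 0x31f4
+ 0xea5e = 0x1c53
+ 0x680a = 0x845d
One's complement: ~0x845d
Checksum = 0x7ba2


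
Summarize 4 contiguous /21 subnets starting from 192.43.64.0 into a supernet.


Original prefix: /21
Number of subnets: 4 = 2^2
New prefix = 21 - 2 = 19
Supernet: 192.43.64.0/19


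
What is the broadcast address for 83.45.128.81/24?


Network: 83.45.128.0/24
Host bits = 8
Set all host bits to 1:
Broadcast: 83.45.128.255


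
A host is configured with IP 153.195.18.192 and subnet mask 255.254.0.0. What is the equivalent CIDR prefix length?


Binary: 11111111.11111110.00000000.00000000
Count leading 1s
Prefix: /15


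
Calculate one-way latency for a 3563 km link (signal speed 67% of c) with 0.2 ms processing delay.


Speed = 0.67 * 3e5 km/s = 201000 km/s
Propagation delay = 3563 / 201000 = 0.0177 s = 17.7264 ms
Processing delay = 0.2 ms
Total one-way latency = 17.9264 ms


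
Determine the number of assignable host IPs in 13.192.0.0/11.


Host bits = 32 - 11 = 21
Total addresses = 2^21 = 2097152
Usable = total - 2 (network and broadcast)
Usable hosts: 2097150


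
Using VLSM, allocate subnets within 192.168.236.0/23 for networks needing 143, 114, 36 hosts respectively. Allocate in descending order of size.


143 hosts -> /24 (254 usable): 192.168.236.0/24
114 hosts -> /25 (126 usable): 192.168.237.0/25
36 hosts -> /26 (62 usable): 192.168.237.128/26
Allocation: 192.168.236.0/24 (143 hosts, 254 usable); 192.168.237.0/25 (114 hosts, 126 usable); 192.168.237.128/26 (36 hosts, 62 usable)


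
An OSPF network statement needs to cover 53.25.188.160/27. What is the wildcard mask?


Subnet mask: 255.255.255.224
Wildcard = 255.255.255.255 - subnet mask
255 - 255 = 0
255 - 255 = 0
255 - 255 = 0
255 - 224 = 31
Wildcard: 0.0.0.31


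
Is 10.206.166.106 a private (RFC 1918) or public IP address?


RFC 1918 private ranges:
  10.0.0.0/8 (10.0.0.0 - 10.255.255.255)
  172.16.0.0/12 (172.16.0.0 - 172.31.255.255)
  192.168.0.0/16 (192.168.0.0 - 192.168.255.255)
Private (in 10.0.0.0/8)


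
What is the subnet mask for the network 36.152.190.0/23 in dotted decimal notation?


/23 means 23 network bits, 9 host bits
Binary: 11111111111111111111111000000000
Mask: 255.255.254.0


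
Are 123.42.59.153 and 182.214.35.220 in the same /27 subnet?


Mask: 255.255.255.224
123.42.59.153 AND mask = 123.42.59.128
182.214.35.220 AND mask = 182.214.35.192
No, different subnets (123.42.59.128 vs 182.214.35.192)


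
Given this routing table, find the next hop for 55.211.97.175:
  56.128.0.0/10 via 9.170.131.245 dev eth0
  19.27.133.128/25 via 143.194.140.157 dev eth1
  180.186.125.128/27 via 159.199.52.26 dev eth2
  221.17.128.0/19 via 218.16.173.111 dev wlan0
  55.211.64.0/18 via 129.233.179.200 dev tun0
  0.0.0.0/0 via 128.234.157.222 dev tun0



Longest prefix match for 55.211.97.175:
  /10 56.128.0.0: no
  /25 19.27.133.128: no
  /27 180.186.125.128: no
  /19 221.17.128.0: no
  /18 55.211.64.0: MATCH
  /0 0.0.0.0: MATCH
Selected: next-hop 129.233.179.200 via tun0 (matched /18)


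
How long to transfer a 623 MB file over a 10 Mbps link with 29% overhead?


Effective throughput = 10 * (1 - 29/100) = 7.1 Mbps
File size in Mb = 623 * 8 = 4984 Mb
Time = 4984 / 7.1
Time = 701.9718 seconds


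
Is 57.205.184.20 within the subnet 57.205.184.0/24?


Subnet network: 57.205.184.0
Test IP AND mask: 57.205.184.0
Yes, 57.205.184.20 is in 57.205.184.0/24


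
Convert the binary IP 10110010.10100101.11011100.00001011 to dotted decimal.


10110010 = 178
10100101 = 165
11011100 = 220
00001011 = 11
IP: 178.165.220.11


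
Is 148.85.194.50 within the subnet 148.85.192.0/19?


Subnet network: 148.85.192.0
Test IP AND mask: 148.85.192.0
Yes, 148.85.194.50 is in 148.85.192.0/19


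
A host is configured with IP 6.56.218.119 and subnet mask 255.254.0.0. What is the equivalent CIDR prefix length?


Binary: 11111111.11111110.00000000.00000000
Count leading 1s
Prefix: /15


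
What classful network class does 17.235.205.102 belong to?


First octet: 17
Binary: 00010001
0xxxxxxx -> Class A (1-126)
Class A, default mask 255.0.0.0 (/8)


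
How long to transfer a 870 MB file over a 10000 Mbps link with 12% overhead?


Effective throughput = 10000 * (1 - 12/100) = 8800 Mbps
File size in Mb = 870 * 8 = 6960 Mb
Time = 6960 / 8800
Time = 0.7909 seconds


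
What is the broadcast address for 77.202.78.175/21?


Network: 77.202.72.0/21
Host bits = 11
Set all host bits to 1:
Broadcast: 77.202.79.255


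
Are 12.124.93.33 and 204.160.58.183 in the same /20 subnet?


Mask: 255.255.240.0
12.124.93.33 AND mask = 12.124.80.0
204.160.58.183 AND mask = 204.160.48.0
No, different subnets (12.124.80.0 vs 204.160.48.0)


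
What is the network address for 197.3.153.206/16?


IP:   11000101.00000011.10011001.11001110
Mask: 11111111.11111111.00000000.00000000
AND operation:
Net:  11000101.00000011.00000000.00000000
Network: 197.3.0.0/16


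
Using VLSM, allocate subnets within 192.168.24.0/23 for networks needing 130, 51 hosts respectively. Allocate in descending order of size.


130 hosts -> /24 (254 usable): 192.168.24.0/24
51 hosts -> /26 (62 usable): 192.168.25.0/26
Allocation: 192.168.24.0/24 (130 hosts, 254 usable); 192.168.25.0/26 (51 hosts, 62 usable)


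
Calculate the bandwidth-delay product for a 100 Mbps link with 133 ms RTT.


BDP = bandwidth * RTT
= 100 Mbps * 133 ms
= 100 * 1e6 * 133 / 1000 bits
= 13300000 bits
= 1662500 bytes
= 1623.5352 KB
BDP = 13300000 bits (1662500 bytes)


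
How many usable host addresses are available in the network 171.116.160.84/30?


Host bits = 32 - 30 = 2
Total addresses = 2^2 = 4
Usable = total - 2 (network and broadcast)
Usable hosts: 2


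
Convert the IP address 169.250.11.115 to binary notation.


169 = 10101001
250 = 11111010
11 = 00001011
115 = 01110011
Binary: 10101001.11111010.00001011.01110011


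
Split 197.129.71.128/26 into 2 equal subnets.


New prefix = 26 + 1 = 27
Each subnet has 32 addresses
  197.129.71.128/27
  197.129.71.160/27
Subnets: 197.129.71.128/27, 197.129.71.160/27


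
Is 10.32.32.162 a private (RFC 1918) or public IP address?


RFC 1918 private ranges:
  10.0.0.0/8 (10.0.0.0 - 10.255.255.255)
  172.16.0.0/12 (172.16.0.0 - 172.31.255.255)
  192.168.0.0/16 (192.168.0.0 - 192.168.255.255)
Private (in 10.0.0.0/8)


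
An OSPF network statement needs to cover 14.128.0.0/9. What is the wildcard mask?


Subnet mask: 255.128.0.0
Wildcard = 255.255.255.255 - subnet mask
255 - 255 = 0
255 - 128 = 127
255 - 0 = 255
255 - 0 = 255
Wildcard: 0.127.255.255


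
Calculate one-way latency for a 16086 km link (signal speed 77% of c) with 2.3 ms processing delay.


Speed = 0.77 * 3e5 km/s = 231000 km/s
Propagation delay = 16086 / 231000 = 0.0696 s = 69.6364 ms
Processing delay = 2.3 ms
Total one-way latency = 71.9364 ms


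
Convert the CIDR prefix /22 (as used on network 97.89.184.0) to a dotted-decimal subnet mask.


/22 means 22 network bits, 10 host bits
Binary: 11111111111111111111110000000000
Mask: 255.255.252.0


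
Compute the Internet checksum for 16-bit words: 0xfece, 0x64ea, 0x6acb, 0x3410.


Sum all words (with carry folding):
+ 0xfece = 0xfece
+ 0x64ea = 0x63b9
+ 0x6acb = 0xce84
+ 0x3410 = 0x0295
One's complement: ~0x0295
Checksum = 0xfd6a


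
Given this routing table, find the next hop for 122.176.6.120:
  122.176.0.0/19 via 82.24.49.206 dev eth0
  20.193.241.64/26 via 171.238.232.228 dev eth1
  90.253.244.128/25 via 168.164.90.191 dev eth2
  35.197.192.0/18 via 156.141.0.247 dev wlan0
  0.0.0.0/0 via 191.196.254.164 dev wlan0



Longest prefix match for 122.176.6.120:
  /19 122.176.0.0: MATCH
  /26 20.193.241.64: no
  /25 90.253.244.128: no
  /18 35.197.192.0: no
  /0 0.0.0.0: MATCH
Selected: next-hop 82.24.49.206 via eth0 (matched /19)


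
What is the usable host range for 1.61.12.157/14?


Network: 1.60.0.0
Broadcast: 1.63.255.255
First usable = network + 1
Last usable = broadcast - 1
Range: 1.60.0.1 to 1.63.255.254


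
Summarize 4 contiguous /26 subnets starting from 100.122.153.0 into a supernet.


Original prefix: /26
Number of subnets: 4 = 2^2
New prefix = 26 - 2 = 24
Supernet: 100.122.153.0/24


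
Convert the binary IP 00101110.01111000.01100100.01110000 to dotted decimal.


00101110 = 46
01111000 = 120
01100100 = 100
01110000 = 112
IP: 46.120.100.112


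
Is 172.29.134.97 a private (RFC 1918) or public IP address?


RFC 1918 private ranges:
  10.0.0.0/8 (10.0.0.0 - 10.255.255.255)
  172.16.0.0/12 (172.16.0.0 - 172.31.255.255)
  192.168.0.0/16 (192.168.0.0 - 192.168.255.255)
Private (in 172.16.0.0/12)


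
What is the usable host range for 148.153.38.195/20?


Network: 148.153.32.0
Broadcast: 148.153.47.255
First usable = network + 1
Last usable = broadcast - 1
Range: 148.153.32.1 to 148.153.47.254


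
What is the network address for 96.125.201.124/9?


IP:   01100000.01111101.11001001.01111100
Mask: 11111111.10000000.00000000.00000000
AND operation:
Net:  01100000.00000000.00000000.00000000
Network: 96.0.0.0/9


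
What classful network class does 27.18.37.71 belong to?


First octet: 27
Binary: 00011011
0xxxxxxx -> Class A (1-126)
Class A, default mask 255.0.0.0 (/8)


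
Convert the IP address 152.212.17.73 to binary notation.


152 = 10011000
212 = 11010100
17 = 00010001
73 = 01001001
Binary: 10011000.11010100.00010001.01001001


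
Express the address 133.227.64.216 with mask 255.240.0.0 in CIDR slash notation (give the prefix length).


Binary: 11111111.11110000.00000000.00000000
Count leading 1s
Prefix: /12


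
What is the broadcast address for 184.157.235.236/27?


Network: 184.157.235.224/27
Host bits = 5
Set all host bits to 1:
Broadcast: 184.157.235.255


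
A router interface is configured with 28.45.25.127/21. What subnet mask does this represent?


/21 means 21 network bits, 11 host bits
Binary: 11111111111111111111100000000000
Mask: 255.255.248.0


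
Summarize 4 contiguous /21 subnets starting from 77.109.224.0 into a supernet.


Original prefix: /21
Number of subnets: 4 = 2^2
New prefix = 21 - 2 = 19
Supernet: 77.109.224.0/19


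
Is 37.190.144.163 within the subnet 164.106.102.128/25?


Subnet network: 164.106.102.128
Test IP AND mask: 37.190.144.128
No, 37.190.144.163 is not in 164.106.102.128/25


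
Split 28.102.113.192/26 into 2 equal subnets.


New prefix = 26 + 1 = 27
Each subnet has 32 addresses
  28.102.113.192/27
  28.102.113.224/27
Subnets: 28.102.113.192/27, 28.102.113.224/27


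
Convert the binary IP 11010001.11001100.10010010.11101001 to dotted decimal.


11010001 = 209
11001100 = 204
10010010 = 146
11101001 = 233
IP: 209.204.146.233


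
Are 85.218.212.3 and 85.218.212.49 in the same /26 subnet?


Mask: 255.255.255.192
85.218.212.3 AND mask = 85.218.212.0
85.218.212.49 AND mask = 85.218.212.0
Yes, same subnet (85.218.212.0)


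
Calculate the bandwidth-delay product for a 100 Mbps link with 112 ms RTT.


BDP = bandwidth * RTT
= 100 Mbps * 112 ms
= 100 * 1e6 * 112 / 1000 bits
= 11200000 bits
= 1400000 bytes
= 1367.1875 KB
BDP = 11200000 bits (1400000 bytes)


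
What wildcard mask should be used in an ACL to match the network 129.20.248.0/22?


Subnet mask: 255.255.252.0
Wildcard = 255.255.255.255 - subnet mask
255 - 255 = 0
255 - 255 = 0
255 - 252 = 3
255 - 0 = 255
Wildcard: 0.0.3.255


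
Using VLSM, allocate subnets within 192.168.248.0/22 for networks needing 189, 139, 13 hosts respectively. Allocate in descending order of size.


189 hosts -> /24 (254 usable): 192.168.248.0/24
139 hosts -> /24 (254 usable): 192.168.249.0/24
13 hosts -> /28 (14 usable): 192.168.250.0/28
Allocation: 192.168.248.0/24 (189 hosts, 254 usable); 192.168.249.0/24 (139 hosts, 254 usable); 192.168.250.0/28 (13 hosts, 14 usable)


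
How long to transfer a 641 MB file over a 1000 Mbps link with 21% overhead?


Effective throughput = 1000 * (1 - 21/100) = 790 Mbps
File size in Mb = 641 * 8 = 5128 Mb
Time = 5128 / 790
Time = 6.4911 seconds


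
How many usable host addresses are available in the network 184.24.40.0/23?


Host bits = 32 - 23 = 9
Total addresses = 2^9 = 512
Usable = total - 2 (network and broadcast)
Usable hosts: 510


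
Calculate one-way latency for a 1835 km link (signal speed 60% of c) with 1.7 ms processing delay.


Speed = 0.6 * 3e5 km/s = 180000 km/s
Propagation delay = 1835 / 180000 = 0.0102 s = 10.1944 ms
Processing delay = 1.7 ms
Total one-way latency = 11.8944 ms


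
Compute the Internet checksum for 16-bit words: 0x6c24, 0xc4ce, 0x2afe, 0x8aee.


Sum all words (with carry folding):
+ 0x6c24 = 0x6c24
+ 0xc4ce = 0x30f3
+ 0x2afe = 0x5bf1
+ 0x8aee = 0xe6df
One's complement: ~0xe6df
Checksum = 0x1920


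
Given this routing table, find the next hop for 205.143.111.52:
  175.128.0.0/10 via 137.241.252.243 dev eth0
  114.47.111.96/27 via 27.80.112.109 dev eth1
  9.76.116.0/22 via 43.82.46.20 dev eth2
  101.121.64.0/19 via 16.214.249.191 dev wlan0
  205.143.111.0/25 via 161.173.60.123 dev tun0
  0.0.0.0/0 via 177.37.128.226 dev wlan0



Longest prefix match for 205.143.111.52:
  /10 175.128.0.0: no
  /27 114.47.111.96: no
  /22 9.76.116.0: no
  /19 101.121.64.0: no
  /25 205.143.111.0: MATCH
  /0 0.0.0.0: MATCH
Selected: next-hop 161.173.60.123 via tun0 (matched /25)


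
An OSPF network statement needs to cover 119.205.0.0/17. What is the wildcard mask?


Subnet mask: 255.255.128.0
Wildcard = 255.255.255.255 - subnet mask
255 - 255 = 0
255 - 255 = 0
255 - 128 = 127
255 - 0 = 255
Wildcard: 0.0.127.255


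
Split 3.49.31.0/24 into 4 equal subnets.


New prefix = 24 + 2 = 26
Each subnet has 64 addresses
  3.49.31.0/26
  3.49.31.64/26
  3.49.31.128/26
  3.49.31.192/26
Subnets: 3.49.31.0/26, 3.49.31.64/26, 3.49.31.128/26, 3.49.31.192/26


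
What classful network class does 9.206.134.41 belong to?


First octet: 9
Binary: 00001001
0xxxxxxx -> Class A (1-126)
Class A, default mask 255.0.0.0 (/8)


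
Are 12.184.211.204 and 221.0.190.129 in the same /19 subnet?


Mask: 255.255.224.0
12.184.211.204 AND mask = 12.184.192.0
221.0.190.129 AND mask = 221.0.160.0
No, different subnets (12.184.192.0 vs 221.0.160.0)


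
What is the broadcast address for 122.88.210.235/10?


Network: 122.64.0.0/10
Host bits = 22
Set all host bits to 1:
Broadcast: 122.127.255.255


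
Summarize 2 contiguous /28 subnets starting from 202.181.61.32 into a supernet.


Original prefix: /28
Number of subnets: 2 = 2^1
New prefix = 28 - 1 = 27
Supernet: 202.181.61.32/27


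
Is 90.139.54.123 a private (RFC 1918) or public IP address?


RFC 1918 private ranges:
  10.0.0.0/8 (10.0.0.0 - 10.255.255.255)
  172.16.0.0/12 (172.16.0.0 - 172.31.255.255)
  192.168.0.0/16 (192.168.0.0 - 192.168.255.255)
Public (not in any RFC 1918 range)


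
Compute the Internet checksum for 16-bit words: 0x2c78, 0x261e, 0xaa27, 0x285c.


Sum all words (with carry folding):
+ 0x2c78 = 0x2c78
+ 0x261e = 0x5296
+ 0xaa27 = 0xfcbd
+ 0x285c = 0x251a
One's complement: ~0x251a
Checksum = 0xdae5


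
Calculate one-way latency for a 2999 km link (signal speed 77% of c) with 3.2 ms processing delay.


Speed = 0.77 * 3e5 km/s = 231000 km/s
Propagation delay = 2999 / 231000 = 0.013 s = 12.9827 ms
Processing delay = 3.2 ms
Total one-way latency = 16.1827 ms


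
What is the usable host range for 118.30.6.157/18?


Network: 118.30.0.0
Broadcast: 118.30.63.255
First usable = network + 1
Last usable = broadcast - 1
Range: 118.30.0.1 to 118.30.63.254


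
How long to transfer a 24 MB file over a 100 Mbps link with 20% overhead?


Effective throughput = 100 * (1 - 20/100) = 80 Mbps
File size in Mb = 24 * 8 = 192 Mb
Time = 192 / 80
Time = 2.4 seconds


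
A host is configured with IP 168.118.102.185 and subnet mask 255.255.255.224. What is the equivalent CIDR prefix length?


Binary: 11111111.11111111.11111111.11100000
Count leading 1s
Prefix: /27


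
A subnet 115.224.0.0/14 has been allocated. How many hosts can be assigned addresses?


Host bits = 32 - 14 = 18
Total addresses = 2^18 = 262144
Usable = total - 2 (network and broadcast)
Usable hosts: 262142


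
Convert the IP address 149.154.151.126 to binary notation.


149 = 10010101
154 = 10011010
151 = 10010111
126 = 01111110
Binary: 10010101.10011010.10010111.01111110


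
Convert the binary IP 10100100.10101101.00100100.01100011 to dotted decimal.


10100100 = 164
10101101 = 173
00100100 = 36
01100011 = 99
IP: 164.173.36.99


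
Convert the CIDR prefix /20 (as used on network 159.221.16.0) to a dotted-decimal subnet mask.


/20 means 20 network bits, 12 host bits
Binary: 11111111111111111111000000000000
Mask: 255.255.240.0


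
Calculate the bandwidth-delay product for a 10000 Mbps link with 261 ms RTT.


BDP = bandwidth * RTT
= 10000 Mbps * 261 ms
= 10000 * 1e6 * 261 / 1000 bits
= 2610000000 bits
= 326250000 bytes
= 318603.5156 KB
BDP = 2610000000 bits (326250000 bytes)


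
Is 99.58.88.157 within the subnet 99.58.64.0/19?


Subnet network: 99.58.64.0
Test IP AND mask: 99.58.64.0
Yes, 99.58.88.157 is in 99.58.64.0/19


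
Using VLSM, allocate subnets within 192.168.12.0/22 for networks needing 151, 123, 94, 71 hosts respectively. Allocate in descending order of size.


151 hosts -> /24 (254 usable): 192.168.12.0/24
123 hosts -> /25 (126 usable): 192.168.13.0/25
94 hosts -> /25 (126 usable): 192.168.13.128/25
71 hosts -> /25 (126 usable): 192.168.14.0/25
Allocation: 192.168.12.0/24 (151 hosts, 254 usable); 192.168.13.0/25 (123 hosts, 126 usable); 192.168.13.128/25 (94 hosts, 126 usable); 192.168.14.0/25 (71 hosts, 126 usable)


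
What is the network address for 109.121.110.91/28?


IP:   01101101.01111001.01101110.01011011
Mask: 11111111.11111111.11111111.11110000
AND operation:
Net:  01101101.01111001.01101110.01010000
Network: 109.121.110.80/28


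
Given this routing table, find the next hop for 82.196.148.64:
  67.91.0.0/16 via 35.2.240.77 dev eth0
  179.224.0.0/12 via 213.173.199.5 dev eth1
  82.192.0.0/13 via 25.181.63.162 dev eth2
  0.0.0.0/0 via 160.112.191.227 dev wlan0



Longest prefix match for 82.196.148.64:
  /16 67.91.0.0: no
  /12 179.224.0.0: no
  /13 82.192.0.0: MATCH
  /0 0.0.0.0: MATCH
Selected: next-hop 25.181.63.162 via eth2 (matched /13)


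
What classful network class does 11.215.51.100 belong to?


First octet: 11
Binary: 00001011
0xxxxxxx -> Class A (1-126)
Class A, default mask 255.0.0.0 (/8)
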